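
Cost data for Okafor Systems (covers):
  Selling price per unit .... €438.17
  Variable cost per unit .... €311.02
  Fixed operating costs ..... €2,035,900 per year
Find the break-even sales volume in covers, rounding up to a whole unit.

16,012 covers

Unit CM = price − variable cost = €438.17 − €311.02 = €127.15.
Break-even volume = fixed costs ÷ CM per unit = €2,035,900 ÷ €127.15 = 16,011.80, so 16,012 covers.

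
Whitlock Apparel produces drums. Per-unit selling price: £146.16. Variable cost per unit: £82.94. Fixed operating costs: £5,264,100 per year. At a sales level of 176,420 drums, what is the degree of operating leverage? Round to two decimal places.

1.89

At 176,420 units, contribution = 176,420 × £63.22 = £11,153,272.40.
Subtracting fixed costs: EBIT = £11,153,272.40 − £5,264,100 = £5,889,172.40.
Degree of operating leverage = £11,153,272.40 / £5,889,172.40 = 1.8939.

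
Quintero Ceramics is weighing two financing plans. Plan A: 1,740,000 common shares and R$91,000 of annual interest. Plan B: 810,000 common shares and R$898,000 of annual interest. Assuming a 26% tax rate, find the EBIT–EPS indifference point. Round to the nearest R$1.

At indifference, (EBIT − 91,000)(1 − t)/1,740,000 = (EBIT − 898,000)(1 − t)/810,000.
The (1 − t) factor cancels: (EBIT − 91,000) × 810,000 = (EBIT − 898,000) × 1,740,000.
Solving, EBIT = (898,000·1,740,000 − 91,000·810,000) / (1,740,000 − 810,000) = 1,488,810,000,000 / 930,000 = 1,600,870.97.

R$1,600,871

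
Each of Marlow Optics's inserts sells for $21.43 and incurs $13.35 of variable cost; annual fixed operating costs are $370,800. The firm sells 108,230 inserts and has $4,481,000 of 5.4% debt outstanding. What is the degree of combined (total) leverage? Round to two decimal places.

Contribution at this volume is 108,230 × $8.08 = $874,498.40.
Operating income = contribution − fixed costs = $874,498.40 − $370,800 = $503,698.40. Interest = $241,974.00, so EBIT − I = $261,724.40.
Degree of total leverage = total CM / (EBIT − interest) = $874,498.40 / $261,724.40 = 3.3413.

3.34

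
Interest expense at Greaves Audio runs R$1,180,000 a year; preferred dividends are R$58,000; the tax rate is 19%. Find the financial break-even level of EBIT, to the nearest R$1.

R$1,251,605

Preferred dividends are paid after tax, so their pre-tax equivalent is R$58,000 ÷ (1 − 0.19) = R$71,604.94.
EPS = 0 when EBIT covers interest plus the pre-tax preferred burden: R$1,180,000 + R$71,604.94 = R$1,251,604.94.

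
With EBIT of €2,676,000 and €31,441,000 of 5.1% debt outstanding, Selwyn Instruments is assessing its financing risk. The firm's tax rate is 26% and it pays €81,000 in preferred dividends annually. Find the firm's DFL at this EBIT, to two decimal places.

Annual interest charges come to €1,603,491.00.
Preferred dividends grossed up pre-tax: €81,000 / (1 − 0.26) = €109,459.46.
DFL = EBIT ÷ [EBIT − I − D_p/(1−t)] = €2,676,000 ÷ [€2,676,000 − €1,603,491.00 − €109,459.46] = €2,676,000 ÷ €963,049.54 = 2.7787.

2.78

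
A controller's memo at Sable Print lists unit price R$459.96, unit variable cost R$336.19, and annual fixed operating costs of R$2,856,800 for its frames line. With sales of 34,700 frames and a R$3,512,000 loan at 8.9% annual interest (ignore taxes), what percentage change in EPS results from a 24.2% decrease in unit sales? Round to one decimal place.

Total contribution margin = 34,700 × R$123.77 = R$4,294,819.00.
Subtracting fixed costs: EBIT = R$4,294,819.00 − R$2,856,800 = R$1,438,019.00.
After interest of R$312,568.00, pre-tax earnings = R$1,125,451.00.
Degree of combined leverage = contribution ÷ (EBIT − I) = R$4,294,819.00 ÷ R$1,125,451.00 = 3.8161.
%ΔEPS = DCL × %ΔSales = 3.8161 × -24.2% = -92.3%.

-92.3%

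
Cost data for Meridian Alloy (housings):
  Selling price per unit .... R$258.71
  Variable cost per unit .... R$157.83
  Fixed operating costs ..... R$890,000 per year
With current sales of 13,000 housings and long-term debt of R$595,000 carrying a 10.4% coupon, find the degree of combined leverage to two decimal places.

3.65

Contribution at this volume is 13,000 × R$100.88 = R$1,311,440.00.
EBIT = R$1,311,440.00 − R$890,000 = R$421,440.00. Interest = R$61,880.00, so EBIT − I = R$359,560.00.
DCL = contribution ÷ (EBIT − I) = R$1,311,440.00 ÷ R$359,560.00 = 3.6473.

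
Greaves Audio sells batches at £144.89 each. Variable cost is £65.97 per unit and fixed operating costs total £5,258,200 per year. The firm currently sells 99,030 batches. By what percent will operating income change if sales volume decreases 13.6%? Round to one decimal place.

At 99,030 units, contribution = 99,030 × £78.92 = £7,815,447.60.
Operating income = contribution − fixed costs = £7,815,447.60 − £5,258,200 = £2,557,247.60.
So DOL = total CM / EBIT = £7,815,447.60 / £2,557,247.60 = 3.0562.
Operating income changes by 3.0562 × -13.6% = -41.6%.

-41.6%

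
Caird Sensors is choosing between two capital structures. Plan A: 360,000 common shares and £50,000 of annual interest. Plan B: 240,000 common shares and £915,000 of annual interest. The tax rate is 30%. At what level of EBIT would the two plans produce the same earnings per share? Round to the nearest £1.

Set EPS_A = EPS_B: (EBIT − £50,000)(1 − 0.30) ÷ 360,000 = (EBIT − £915,000)(1 − 0.30) ÷ 240,000.
Cancelling (1 − t) and cross-multiplying: 240,000·(EBIT − 50,000) = 360,000·(EBIT − 915,000).
Solving, EBIT = (915,000·360,000 − 50,000·240,000) / (360,000 − 240,000) = 317,400,000,000 / 120,000 = 2,645,000.00.

£2,645,000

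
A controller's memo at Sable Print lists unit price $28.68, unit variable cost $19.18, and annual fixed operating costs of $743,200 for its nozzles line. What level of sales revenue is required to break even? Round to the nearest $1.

CM per unit = $28.68 − $19.18 = $9.50; CM ratio = $9.50 / $28.68 = 0.3312.
Break-even revenue = fixed costs × price ÷ CM = $743,200 × $28.68 ÷ $9.50 = $2,243,682.

$2,243,682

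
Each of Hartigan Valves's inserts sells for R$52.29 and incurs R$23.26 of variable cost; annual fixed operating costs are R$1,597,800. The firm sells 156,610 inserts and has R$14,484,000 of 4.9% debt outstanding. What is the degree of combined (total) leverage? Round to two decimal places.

At 156,610 units, contribution = 156,610 × R$29.03 = R$4,546,388.30.
EBIT = R$4,546,388.30 − R$1,597,800 = R$2,948,588.30. Interest = R$709,716.00.
DOL = R$4,546,388.30 ÷ R$2,948,588.30 = 1.5419; DFL = R$2,948,588.30 ÷ R$2,238,872.30 = 1.3170.
Combined leverage = 1.5419 × 1.3170 = 2.0307.

2.03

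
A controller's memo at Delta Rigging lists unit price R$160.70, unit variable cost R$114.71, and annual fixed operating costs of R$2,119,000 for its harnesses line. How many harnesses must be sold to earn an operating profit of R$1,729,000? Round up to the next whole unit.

83,671 harnesses

Each unit contributes R$160.70 − R$114.71 = R$45.99.
Units = (FC + target) / CM = (R$2,119,000 + R$1,729,000) / R$45.99 = 83,670.36, so 83,671 harnesses.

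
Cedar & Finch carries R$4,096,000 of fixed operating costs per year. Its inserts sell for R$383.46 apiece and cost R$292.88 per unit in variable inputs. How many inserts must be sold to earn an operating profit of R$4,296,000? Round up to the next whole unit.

Each unit contributes R$383.46 − R$292.88 = R$90.58.
Units = (FC + target) / CM = (R$4,096,000 + R$4,296,000) / R$90.58 = 92,647.38, so 92,648 inserts.

92,648 inserts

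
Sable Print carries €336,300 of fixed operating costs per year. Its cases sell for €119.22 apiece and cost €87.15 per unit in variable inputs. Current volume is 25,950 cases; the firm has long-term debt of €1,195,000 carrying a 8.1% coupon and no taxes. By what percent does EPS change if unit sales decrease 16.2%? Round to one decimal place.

-33.8%

At 25,950 units, contribution = 25,950 × €32.07 = €832,216.50.
EBIT = €832,216.50 − €336,300 = €495,916.50.
After interest of €96,795.00, pre-tax earnings = €399,121.50.
Degree of combined leverage = contribution ÷ (EBIT − I) = €832,216.50 ÷ €399,121.50 = 2.0851.
%ΔEPS = DCL × %ΔSales = 2.0851 × -16.2% = -33.8%.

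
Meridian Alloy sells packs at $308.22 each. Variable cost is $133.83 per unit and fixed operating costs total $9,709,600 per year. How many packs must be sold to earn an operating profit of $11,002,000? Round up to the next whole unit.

Each unit contributes $308.22 − $133.83 = $174.39.
Need Q such that Q × $174.39 − $9,709,600 = $11,002,000, i.e. Q = $20,711,600 / $174.39 = 118,765.98 → 118,766.

118,766 packs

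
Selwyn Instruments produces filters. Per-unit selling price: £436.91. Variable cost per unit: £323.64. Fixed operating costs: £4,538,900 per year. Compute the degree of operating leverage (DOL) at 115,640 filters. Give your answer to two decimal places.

Total contribution margin = 115,640 × £113.27 = £13,098,542.80.
Operating income = contribution − fixed costs = £13,098,542.80 − £4,538,900 = £8,559,642.80.
DOL = contribution ÷ EBIT = £13,098,542.80 ÷ £8,559,642.80 = 1.5303.

1.53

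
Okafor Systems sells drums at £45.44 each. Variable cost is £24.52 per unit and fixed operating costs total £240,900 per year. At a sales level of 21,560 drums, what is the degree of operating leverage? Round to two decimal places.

Total contribution margin = 21,560 × £20.92 = £451,035.20.
Subtracting fixed costs: EBIT = £451,035.20 − £240,900 = £210,135.20.
DOL = contribution ÷ EBIT = £451,035.20 ÷ £210,135.20 = 2.1464.

2.15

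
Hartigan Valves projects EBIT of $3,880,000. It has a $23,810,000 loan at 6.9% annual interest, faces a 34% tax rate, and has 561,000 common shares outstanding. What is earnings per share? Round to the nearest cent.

$2.63

Interest = $1,642,890.00, so EBT = $3,880,000 − $1,642,890.00 = $2,237,110.00.
After tax at 34%: net income = $2,237,110.00 × 0.66 = $1,476,492.60.
Per share: $1,476,492.60 / 561,000 shares = $2.63.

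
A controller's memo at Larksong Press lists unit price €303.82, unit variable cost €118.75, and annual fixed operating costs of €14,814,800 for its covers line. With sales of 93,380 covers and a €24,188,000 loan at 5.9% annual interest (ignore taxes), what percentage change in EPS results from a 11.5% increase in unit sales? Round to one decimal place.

Contribution at this volume is 93,380 × €185.07 = €17,281,836.60.
EBIT = €17,281,836.60 − €14,814,800 = €2,467,036.60.
After interest of €1,427,092.00, pre-tax earnings = €1,039,944.60.
Degree of combined leverage = contribution ÷ (EBIT − I) = €17,281,836.60 ÷ €1,039,944.60 = 16.6180.
%ΔEPS = DCL × %ΔSales = 16.6180 × +11.5% = +191.1%.

+191.1%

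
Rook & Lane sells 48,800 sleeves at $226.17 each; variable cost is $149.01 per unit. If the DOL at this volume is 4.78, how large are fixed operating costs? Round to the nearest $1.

Contribution at this volume is 48,800 × $77.16 = $3,765,408.00.
Since DOL = CM ÷ EBIT, EBIT = $3,765,408.00 ÷ 4.78 = $787,742.26.
And FC = contribution − EBIT = $3,765,408.00 − $787,742.26 = $2,977,666.

$2,977,666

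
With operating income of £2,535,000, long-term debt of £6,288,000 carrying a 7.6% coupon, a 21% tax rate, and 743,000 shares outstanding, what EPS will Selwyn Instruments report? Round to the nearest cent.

Interest = £477,888.00, so EBT = £2,535,000 − £477,888.00 = £2,057,112.00.
Net income = £2,057,112.00 × (1 − 0.21) = £1,625,118.48.
Per share: £1,625,118.48 / 743,000 shares = £2.19.

£2.19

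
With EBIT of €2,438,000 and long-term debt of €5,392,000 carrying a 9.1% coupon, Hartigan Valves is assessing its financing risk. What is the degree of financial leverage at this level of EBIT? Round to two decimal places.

Annual interest charges come to €490,672.00.
DFL = EBIT ÷ (EBIT − I) = €2,438,000 ÷ (€2,438,000 − €490,672.00) = €2,438,000 ÷ €1,947,328.00 = 1.2520.

1.25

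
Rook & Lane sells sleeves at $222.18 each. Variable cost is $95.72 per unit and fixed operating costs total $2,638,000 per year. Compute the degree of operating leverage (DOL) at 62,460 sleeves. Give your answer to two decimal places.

1.50

Contribution at this volume is 62,460 × $126.46 = $7,898,691.60.
Operating income = contribution − fixed costs = $7,898,691.60 − $2,638,000 = $5,260,691.60.
So DOL = total CM / EBIT = $7,898,691.60 / $5,260,691.60 = 1.5015.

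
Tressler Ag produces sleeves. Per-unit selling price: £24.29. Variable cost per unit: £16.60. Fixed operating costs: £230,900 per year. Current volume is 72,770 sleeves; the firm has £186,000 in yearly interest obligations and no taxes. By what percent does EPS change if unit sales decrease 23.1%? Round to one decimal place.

-90.6%

Total contribution margin = 72,770 × £7.69 = £559,601.30.
EBIT = £559,601.30 − £230,900 = £328,701.30.
Interest = £186,000.00, so EBIT − I = £142,701.30.
Degree of combined leverage = contribution ÷ (EBIT − I) = £559,601.30 ÷ £142,701.30 = 3.9215.
EPS therefore changes by 3.9215 × (-23.1%) = -90.6%.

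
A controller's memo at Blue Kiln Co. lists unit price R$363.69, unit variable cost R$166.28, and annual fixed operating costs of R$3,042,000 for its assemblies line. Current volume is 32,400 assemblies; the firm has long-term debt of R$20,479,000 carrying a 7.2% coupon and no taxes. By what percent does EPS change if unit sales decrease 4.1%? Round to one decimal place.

-14.0%

At 32,400 units, contribution = 32,400 × R$197.41 = R$6,396,084.00.
EBIT = R$6,396,084.00 − R$3,042,000 = R$3,354,084.00.
Interest = R$1,474,488.00, so EBIT − I = R$1,879,596.00.
Degree of combined leverage = contribution ÷ (EBIT − I) = R$6,396,084.00 ÷ R$1,879,596.00 = 3.4029.
%ΔEPS = DCL × %ΔSales = 3.4029 × -4.1% = -14.0%.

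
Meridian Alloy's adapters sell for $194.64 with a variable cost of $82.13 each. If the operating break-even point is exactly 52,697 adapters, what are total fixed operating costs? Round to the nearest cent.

Contribution margin per unit = $194.64 − $82.13 = $112.51.
Since BE = FC / CM, FC = 52,697 × $112.51 = $5,928,939.47.

$5,928,939.47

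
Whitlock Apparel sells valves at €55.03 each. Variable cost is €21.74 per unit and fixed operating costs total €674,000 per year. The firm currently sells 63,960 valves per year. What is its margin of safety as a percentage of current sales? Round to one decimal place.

68.3%

Unit CM = price − variable cost = €55.03 − €21.74 = €33.29. Break-even units = €674,000 ÷ €33.29 = 20,246.32; break-even revenue = 20,246.32 × €55.03 = €1,114,155.00.
Current sales = 63,960 × €55.03 = €3,519,718.80.
Margin of safety = (€3,519,718.80 − €1,114,155.00) ÷ €3,519,718.80 = 68.3%.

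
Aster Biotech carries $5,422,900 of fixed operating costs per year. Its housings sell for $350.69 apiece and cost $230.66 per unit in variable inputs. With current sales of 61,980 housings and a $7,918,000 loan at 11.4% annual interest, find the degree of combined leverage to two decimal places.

At 61,980 units, contribution = 61,980 × $120.03 = $7,439,459.40.
Subtracting fixed costs: EBIT = $7,439,459.40 − $5,422,900 = $2,016,559.40. Interest = $902,652.00, so EBIT − I = $1,113,907.40.
Degree of total leverage = total CM / (EBIT − interest) = $7,439,459.40 / $1,113,907.40 = 6.6787.

6.68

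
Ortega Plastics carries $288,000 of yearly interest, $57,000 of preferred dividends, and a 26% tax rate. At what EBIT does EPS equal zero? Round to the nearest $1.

$365,027

Preferred dividends are paid after tax, so their pre-tax equivalent is $57,000 ÷ (1 − 0.26) = $77,027.03.
EPS = 0 when EBIT covers interest plus the pre-tax preferred burden: $288,000 + $77,027.03 = $365,027.03.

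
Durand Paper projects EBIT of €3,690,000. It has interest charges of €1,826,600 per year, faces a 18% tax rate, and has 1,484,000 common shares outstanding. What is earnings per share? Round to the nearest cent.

€1.03

Pre-tax income = €3,690,000 − €1,826,600.00 = €1,863,400.00.
After tax at 18%: net income = €1,863,400.00 × 0.82 = €1,527,988.00.
EPS = €1,527,988.00 ÷ 1,484,000 = €1.03.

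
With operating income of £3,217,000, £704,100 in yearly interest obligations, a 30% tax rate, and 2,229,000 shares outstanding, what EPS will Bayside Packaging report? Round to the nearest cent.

Pre-tax income = £3,217,000 − £704,100.00 = £2,512,900.00.
Net income = £2,512,900.00 × (1 − 0.30) = £1,759,030.00.
Per share: £1,759,030.00 / 2,229,000 shares = £0.79.

£0.79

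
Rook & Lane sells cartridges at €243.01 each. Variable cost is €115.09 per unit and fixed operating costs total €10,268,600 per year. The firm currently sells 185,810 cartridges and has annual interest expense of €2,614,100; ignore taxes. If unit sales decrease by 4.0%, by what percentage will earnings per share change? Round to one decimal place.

-8.7%

Contribution at this volume is 185,810 × €127.92 = €23,768,815.20.
Subtracting fixed costs: EBIT = €23,768,815.20 − €10,268,600 = €13,500,215.20.
After interest of €2,614,100.00, pre-tax earnings = €10,886,115.20.
DCL = total CM / (EBIT − I) = €23,768,815.20 / €10,886,115.20 = 2.1834.
%ΔEPS = DCL × %ΔSales = 2.1834 × -4.0% = -8.7%.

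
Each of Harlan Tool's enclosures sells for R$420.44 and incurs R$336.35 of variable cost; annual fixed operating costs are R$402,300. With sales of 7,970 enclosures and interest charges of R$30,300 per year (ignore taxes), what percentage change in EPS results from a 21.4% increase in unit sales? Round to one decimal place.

Contribution at this volume is 7,970 × R$84.09 = R$670,197.30.
Operating income = contribution − fixed costs = R$670,197.30 − R$402,300 = R$267,897.30.
After interest of R$30,300.00, pre-tax earnings = R$237,597.30.
Degree of combined leverage = contribution ÷ (EBIT − I) = R$670,197.30 ÷ R$237,597.30 = 2.8207.
%ΔEPS = DCL × %ΔSales = 2.8207 × +21.4% = +60.4%.

+60.4%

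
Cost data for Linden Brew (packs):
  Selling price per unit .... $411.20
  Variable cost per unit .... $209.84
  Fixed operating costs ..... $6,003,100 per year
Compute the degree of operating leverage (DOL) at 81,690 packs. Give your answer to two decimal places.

Total contribution margin = 81,690 × $201.36 = $16,449,098.40.
Subtracting fixed costs: EBIT = $16,449,098.40 − $6,003,100 = $10,445,998.40.
Degree of operating leverage = $16,449,098.40 / $10,445,998.40 = 1.5747.

1.57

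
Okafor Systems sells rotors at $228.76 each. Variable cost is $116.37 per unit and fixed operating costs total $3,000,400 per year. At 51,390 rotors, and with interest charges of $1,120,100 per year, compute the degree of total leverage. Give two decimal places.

At 51,390 units, contribution = 51,390 × $112.39 = $5,775,722.10.
EBIT = $5,775,722.10 − $3,000,400 = $2,775,322.10. Interest = $1,120,100.00, so EBIT − I = $1,655,222.10.
Degree of total leverage = total CM / (EBIT − interest) = $5,775,722.10 / $1,655,222.10 = 3.4894.

3.49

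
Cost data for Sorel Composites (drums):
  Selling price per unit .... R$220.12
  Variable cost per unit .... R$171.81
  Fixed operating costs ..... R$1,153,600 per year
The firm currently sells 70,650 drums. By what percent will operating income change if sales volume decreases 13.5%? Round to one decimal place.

-20.4%

At 70,650 units, contribution = 70,650 × R$48.31 = R$3,413,101.50.
Operating income = contribution − fixed costs = R$3,413,101.50 − R$1,153,600 = R$2,259,501.50.
DOL = contribution ÷ EBIT = R$3,413,101.50 ÷ R$2,259,501.50 = 1.5106.
Operating income changes by 1.5106 × -13.5% = -20.4%.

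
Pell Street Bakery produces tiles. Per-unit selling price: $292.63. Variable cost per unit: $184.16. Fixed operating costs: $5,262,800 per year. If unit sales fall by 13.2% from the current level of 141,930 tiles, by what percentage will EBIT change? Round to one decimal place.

Total contribution margin = 141,930 × $108.47 = $15,395,147.10.
Subtracting fixed costs: EBIT = $15,395,147.10 − $5,262,800 = $10,132,347.10.
Degree of operating leverage = $15,395,147.10 / $10,132,347.10 = 1.5194.
Operating income changes by 1.5194 × -13.2% = -20.1%.

-20.1%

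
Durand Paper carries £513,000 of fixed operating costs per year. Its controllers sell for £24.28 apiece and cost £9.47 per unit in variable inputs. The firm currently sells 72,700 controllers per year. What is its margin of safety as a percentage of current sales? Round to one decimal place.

Each unit contributes £24.28 − £9.47 = £14.81. Break-even units = £513,000 ÷ £14.81 = 34,638.76; break-even revenue = 34,638.76 × £24.28 = £841,029.03.
Actual sales revenue = 72,700 × £24.28 = £1,765,156.00.
Margin of safety = (£1,765,156.00 − £841,029.03) ÷ £1,765,156.00 = 52.4%.

52.4%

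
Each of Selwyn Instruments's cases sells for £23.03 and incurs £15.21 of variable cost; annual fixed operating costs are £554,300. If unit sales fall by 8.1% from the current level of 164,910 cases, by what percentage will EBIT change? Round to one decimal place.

-14.2%

Total contribution margin = 164,910 × £7.82 = £1,289,596.20.
Operating income = contribution − fixed costs = £1,289,596.20 − £554,300 = £735,296.20.
Degree of operating leverage = £1,289,596.20 / £735,296.20 = 1.7538.
So EBIT moves 1.7538 × (-8.1%) = -14.2%.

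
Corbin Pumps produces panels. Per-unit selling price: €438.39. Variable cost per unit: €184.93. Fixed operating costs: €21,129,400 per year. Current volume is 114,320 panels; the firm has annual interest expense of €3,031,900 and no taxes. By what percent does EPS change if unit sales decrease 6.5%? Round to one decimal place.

-39.1%

Contribution at this volume is 114,320 × €253.46 = €28,975,547.20.
Operating income = contribution − fixed costs = €28,975,547.20 − €21,129,400 = €7,846,147.20.
After interest of €3,031,900.00, pre-tax earnings = €4,814,247.20.
DCL = total CM / (EBIT − I) = €28,975,547.20 / €4,814,247.20 = 6.0187.
EPS therefore changes by 6.0187 × (-6.5%) = -39.1%.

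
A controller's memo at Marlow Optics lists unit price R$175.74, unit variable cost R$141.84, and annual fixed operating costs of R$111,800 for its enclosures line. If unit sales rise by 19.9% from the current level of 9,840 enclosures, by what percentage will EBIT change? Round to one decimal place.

At 9,840 units, contribution = 9,840 × R$33.90 = R$333,576.00.
Subtracting fixed costs: EBIT = R$333,576.00 − R$111,800 = R$221,776.00.
DOL = contribution ÷ EBIT = R$333,576.00 ÷ R$221,776.00 = 1.5041.
So EBIT moves 1.5041 × (+19.9%) = +29.9%.

+29.9%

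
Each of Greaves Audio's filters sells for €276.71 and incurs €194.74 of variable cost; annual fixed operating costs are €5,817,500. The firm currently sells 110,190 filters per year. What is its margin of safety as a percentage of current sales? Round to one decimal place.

35.6%

Contribution margin per unit = €276.71 − €194.74 = €81.97. Break-even units = €5,817,500 ÷ €81.97 = 70,971.09; break-even revenue = 70,971.09 × €276.71 = €19,638,409.48.
Actual sales revenue = 110,190 × €276.71 = €30,490,674.90.
Margin of safety = (€30,490,674.90 − €19,638,409.48) ÷ €30,490,674.90 = 35.6%.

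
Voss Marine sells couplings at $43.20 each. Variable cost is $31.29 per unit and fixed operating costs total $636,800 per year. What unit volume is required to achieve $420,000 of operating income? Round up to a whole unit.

Contribution margin per unit = $43.20 − $31.29 = $11.91.
Required volume = (fixed costs + target profit) ÷ CM = ($636,800 + $420,000) ÷ $11.91 = 88,732.16, so 88,733 couplings.

88,733 couplings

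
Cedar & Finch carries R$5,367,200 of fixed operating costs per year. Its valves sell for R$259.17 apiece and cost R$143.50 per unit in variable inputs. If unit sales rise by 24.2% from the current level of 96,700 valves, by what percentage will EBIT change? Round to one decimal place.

+46.5%

At 96,700 units, contribution = 96,700 × R$115.67 = R$11,185,289.00.
EBIT = R$11,185,289.00 − R$5,367,200 = R$5,818,089.00.
DOL = contribution ÷ EBIT = R$11,185,289.00 ÷ R$5,818,089.00 = 1.9225.
Operating income changes by 1.9225 × +24.2% = +46.5%.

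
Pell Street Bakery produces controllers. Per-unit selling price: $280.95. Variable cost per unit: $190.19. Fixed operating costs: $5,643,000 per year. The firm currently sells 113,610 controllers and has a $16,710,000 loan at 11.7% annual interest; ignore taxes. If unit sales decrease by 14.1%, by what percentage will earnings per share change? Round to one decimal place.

-53.6%

Contribution at this volume is 113,610 × $90.76 = $10,311,243.60.
Operating income = contribution − fixed costs = $10,311,243.60 − $5,643,000 = $4,668,243.60.
Interest = $1,955,070.00, so EBIT − I = $2,713,173.60.
DCL = total CM / (EBIT − I) = $10,311,243.60 / $2,713,173.60 = 3.8004.
%ΔEPS = DCL × %ΔSales = 3.8004 × -14.1% = -53.6%.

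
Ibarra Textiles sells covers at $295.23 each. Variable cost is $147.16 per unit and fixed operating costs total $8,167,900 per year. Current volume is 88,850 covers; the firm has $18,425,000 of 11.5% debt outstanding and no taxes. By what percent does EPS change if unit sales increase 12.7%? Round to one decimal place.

Total contribution margin = 88,850 × $148.07 = $13,156,019.50.
EBIT = $13,156,019.50 − $8,167,900 = $4,988,119.50.
Interest = $2,118,875.00, so EBIT − I = $2,869,244.50.
DCL = total CM / (EBIT − I) = $13,156,019.50 / $2,869,244.50 = 4.5852.
%ΔEPS = DCL × %ΔSales = 4.5852 × +12.7% = +58.2%.

+58.2%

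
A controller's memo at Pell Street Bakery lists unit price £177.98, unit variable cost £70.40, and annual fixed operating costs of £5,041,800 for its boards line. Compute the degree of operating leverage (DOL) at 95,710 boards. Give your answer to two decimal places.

1.96

Contribution at this volume is 95,710 × £107.58 = £10,296,481.80.
Subtracting fixed costs: EBIT = £10,296,481.80 − £5,041,800 = £5,254,681.80.
Degree of operating leverage = £10,296,481.80 / £5,254,681.80 = 1.9595.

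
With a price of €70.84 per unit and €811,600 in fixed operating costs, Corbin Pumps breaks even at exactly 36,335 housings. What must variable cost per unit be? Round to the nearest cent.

At break-even, FC = Q × (P − VC), so P − VC = €811,600 ÷ 36,335 = €22.3366.
Variable cost per unit = €70.84 − €22.3366 = €48.50.

€48.50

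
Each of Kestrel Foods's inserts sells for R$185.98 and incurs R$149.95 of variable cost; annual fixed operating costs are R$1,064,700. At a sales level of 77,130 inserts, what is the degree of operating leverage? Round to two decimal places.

Total contribution margin = 77,130 × R$36.03 = R$2,778,993.90.
Operating income = contribution − fixed costs = R$2,778,993.90 − R$1,064,700 = R$1,714,293.90.
DOL = contribution ÷ EBIT = R$2,778,993.90 ÷ R$1,714,293.90 = 1.6211.

1.62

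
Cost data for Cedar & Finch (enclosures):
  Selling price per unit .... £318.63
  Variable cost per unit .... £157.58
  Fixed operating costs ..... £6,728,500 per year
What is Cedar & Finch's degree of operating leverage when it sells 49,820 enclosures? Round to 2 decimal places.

6.20

At 49,820 units, contribution = 49,820 × £161.05 = £8,023,511.00.
Subtracting fixed costs: EBIT = £8,023,511.00 − £6,728,500 = £1,295,011.00.
DOL = contribution ÷ EBIT = £8,023,511.00 ÷ £1,295,011.00 = 6.1957.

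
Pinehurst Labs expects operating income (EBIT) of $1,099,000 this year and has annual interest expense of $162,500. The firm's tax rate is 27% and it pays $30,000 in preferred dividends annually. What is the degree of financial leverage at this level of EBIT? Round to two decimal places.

1.23

Interest = $162,500.00.
Preferred dividends grossed up pre-tax: $30,000 / (1 − 0.27) = $41,095.89.
DFL = EBIT ÷ [EBIT − I − D_p/(1−t)] = $1,099,000 ÷ [$1,099,000 − $162,500.00 − $41,095.89] = $1,099,000 ÷ $895,404.11 = 1.2274.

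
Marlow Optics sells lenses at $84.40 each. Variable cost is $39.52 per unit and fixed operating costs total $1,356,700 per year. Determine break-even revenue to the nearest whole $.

Contribution margin per unit = $84.40 − $39.52 = $44.88, a CM ratio of $44.88 ÷ $84.40 = 0.5318.
Break-even sales = FC ÷ CM ratio = $1,356,700 × $84.40 / $44.88 = $2,551,370.

$2,551,370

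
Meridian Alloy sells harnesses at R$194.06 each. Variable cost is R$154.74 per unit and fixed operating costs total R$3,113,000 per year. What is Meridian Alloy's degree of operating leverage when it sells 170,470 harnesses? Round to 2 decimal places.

Contribution at this volume is 170,470 × R$39.32 = R$6,702,880.40.
Operating income = contribution − fixed costs = R$6,702,880.40 − R$3,113,000 = R$3,589,880.40.
So DOL = total CM / EBIT = R$6,702,880.40 / R$3,589,880.40 = 1.8672.

1.87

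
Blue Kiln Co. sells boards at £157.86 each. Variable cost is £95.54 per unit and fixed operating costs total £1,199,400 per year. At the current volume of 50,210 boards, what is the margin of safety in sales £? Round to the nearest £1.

Each unit contributes £157.86 − £95.54 = £62.32. Break-even units = £1,199,400 ÷ £62.32 = 19,245.83; break-even revenue = 19,245.83 × £157.86 = £3,038,146.41.
Actual sales revenue = 50,210 × £157.86 = £7,926,150.60.
Margin of safety = £7,926,150.60 − £3,038,146.41 = £4,888,004.

£4,888,004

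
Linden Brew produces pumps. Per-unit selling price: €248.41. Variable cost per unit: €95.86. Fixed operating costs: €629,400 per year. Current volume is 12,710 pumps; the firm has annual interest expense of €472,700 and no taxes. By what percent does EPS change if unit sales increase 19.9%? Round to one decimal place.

+46.1%

Total contribution margin = 12,710 × €152.55 = €1,938,910.50.
Operating income = contribution − fixed costs = €1,938,910.50 − €629,400 = €1,309,510.50.
After interest of €472,700.00, pre-tax earnings = €836,810.50.
Degree of combined leverage = contribution ÷ (EBIT − I) = €1,938,910.50 ÷ €836,810.50 = 2.3170.
EPS therefore changes by 2.3170 × (+19.9%) = +46.1%.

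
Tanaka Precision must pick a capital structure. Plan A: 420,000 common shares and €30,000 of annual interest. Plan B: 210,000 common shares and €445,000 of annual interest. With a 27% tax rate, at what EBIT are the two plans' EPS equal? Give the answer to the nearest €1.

€860,000

At indifference, (EBIT − 30,000)(1 − t)/420,000 = (EBIT − 445,000)(1 − t)/210,000.
Cancelling (1 − t) and cross-multiplying: 210,000·(EBIT − 30,000) = 420,000·(EBIT − 445,000).
EBIT × (420,000 − 210,000) = 445,000 × 420,000 − 30,000 × 210,000 = 180,600,000,000, so EBIT = 180,600,000,000 ÷ 210,000 = 860,000.00.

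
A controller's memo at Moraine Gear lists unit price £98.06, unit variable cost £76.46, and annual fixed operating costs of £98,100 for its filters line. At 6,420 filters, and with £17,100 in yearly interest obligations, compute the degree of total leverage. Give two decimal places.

Total contribution margin = 6,420 × £21.60 = £138,672.00.
EBIT = £138,672.00 − £98,100 = £40,572.00. Interest = £17,100.00.
DOL = £138,672.00 ÷ £40,572.00 = 3.4179; DFL = £40,572.00 ÷ £23,472.00 = 1.7285.
DCL = DOL × DFL = 3.4179 × 1.7285 = 5.9078.

5.91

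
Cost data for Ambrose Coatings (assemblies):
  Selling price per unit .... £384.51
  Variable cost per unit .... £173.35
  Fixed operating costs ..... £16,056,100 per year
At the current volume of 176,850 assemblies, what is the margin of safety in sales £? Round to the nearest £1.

Each unit contributes £384.51 − £173.35 = £211.16. Break-even units = £16,056,100 ÷ £211.16 = 76,037.60; break-even revenue = 76,037.60 × £384.51 = £29,237,218.28.
Actual sales revenue = 176,850 × £384.51 = £68,000,593.50.
Margin of safety = £68,000,593.50 − £29,237,218.28 = £38,763,375.

£38,763,375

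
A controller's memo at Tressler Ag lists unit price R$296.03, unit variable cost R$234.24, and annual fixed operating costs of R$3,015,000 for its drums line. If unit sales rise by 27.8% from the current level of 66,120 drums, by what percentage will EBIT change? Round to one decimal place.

+106.1%

Contribution at this volume is 66,120 × R$61.79 = R$4,085,554.80.
Subtracting fixed costs: EBIT = R$4,085,554.80 − R$3,015,000 = R$1,070,554.80.
Degree of operating leverage = R$4,085,554.80 / R$1,070,554.80 = 3.8163.
So EBIT moves 3.8163 × (+27.8%) = +106.1%.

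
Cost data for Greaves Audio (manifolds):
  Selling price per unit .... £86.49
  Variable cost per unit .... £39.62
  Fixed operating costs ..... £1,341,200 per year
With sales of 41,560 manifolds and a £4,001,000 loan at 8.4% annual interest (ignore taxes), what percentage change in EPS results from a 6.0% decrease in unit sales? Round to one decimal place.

At 41,560 units, contribution = 41,560 × £46.87 = £1,947,917.20.
Operating income = contribution − fixed costs = £1,947,917.20 − £1,341,200 = £606,717.20.
After interest of £336,084.00, pre-tax earnings = £270,633.20.
DCL = total CM / (EBIT − I) = £1,947,917.20 / £270,633.20 = 7.1976.
EPS therefore changes by 7.1976 × (-6.0%) = -43.2%.

-43.2%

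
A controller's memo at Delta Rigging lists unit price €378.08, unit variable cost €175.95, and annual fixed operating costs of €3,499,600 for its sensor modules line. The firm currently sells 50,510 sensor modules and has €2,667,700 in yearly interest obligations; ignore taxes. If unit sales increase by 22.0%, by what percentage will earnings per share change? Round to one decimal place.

At 50,510 units, contribution = 50,510 × €202.13 = €10,209,586.30.
EBIT = €10,209,586.30 − €3,499,600 = €6,709,986.30.
After interest of €2,667,700.00, pre-tax earnings = €4,042,286.30.
DCL = total CM / (EBIT − I) = €10,209,586.30 / €4,042,286.30 = 2.5257.
%ΔEPS = DCL × %ΔSales = 2.5257 × +22.0% = +55.6%.

+55.6%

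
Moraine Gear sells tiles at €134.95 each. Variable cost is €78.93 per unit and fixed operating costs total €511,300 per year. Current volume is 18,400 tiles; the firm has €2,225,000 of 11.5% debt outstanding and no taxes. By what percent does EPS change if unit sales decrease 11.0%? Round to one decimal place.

-43.0%

At 18,400 units, contribution = 18,400 × €56.02 = €1,030,768.00.
Subtracting fixed costs: EBIT = €1,030,768.00 − €511,300 = €519,468.00.
After interest of €255,875.00, pre-tax earnings = €263,593.00.
DCL = total CM / (EBIT − I) = €1,030,768.00 / €263,593.00 = 3.9105.
EPS therefore changes by 3.9105 × (-11.0%) = -43.0%.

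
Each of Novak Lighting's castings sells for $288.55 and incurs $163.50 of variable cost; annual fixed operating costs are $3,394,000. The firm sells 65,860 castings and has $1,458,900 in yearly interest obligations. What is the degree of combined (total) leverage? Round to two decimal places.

2.43

At 65,860 units, contribution = 65,860 × $125.05 = $8,235,793.00.
Operating income = contribution − fixed costs = $8,235,793.00 − $3,394,000 = $4,841,793.00. Interest = $1,458,900.00, so EBIT − I = $3,382,893.00.
Degree of total leverage = total CM / (EBIT − interest) = $8,235,793.00 / $3,382,893.00 = 2.4345.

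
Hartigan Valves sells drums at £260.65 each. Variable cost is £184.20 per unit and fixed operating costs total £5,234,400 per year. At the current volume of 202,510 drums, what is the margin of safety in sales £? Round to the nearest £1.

£34,937,974

Contribution margin per unit = £260.65 − £184.20 = £76.45. Break-even units = £5,234,400 ÷ £76.45 = 68,468.28; break-even revenue = 68,468.28 × £260.65 = £17,846,257.16.
Current sales = 202,510 × £260.65 = £52,784,231.50.
Margin of safety = £52,784,231.50 − £17,846,257.16 = £34,937,974.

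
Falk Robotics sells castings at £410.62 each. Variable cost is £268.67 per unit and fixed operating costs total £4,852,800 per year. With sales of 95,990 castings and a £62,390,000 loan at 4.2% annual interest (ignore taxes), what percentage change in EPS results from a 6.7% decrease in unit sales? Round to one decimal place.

Total contribution margin = 95,990 × £141.95 = £13,625,780.50.
EBIT = £13,625,780.50 − £4,852,800 = £8,772,980.50.
After interest of £2,620,380.00, pre-tax earnings = £6,152,600.50.
DCL = total CM / (EBIT − I) = £13,625,780.50 / £6,152,600.50 = 2.2146.
%ΔEPS = DCL × %ΔSales = 2.2146 × -6.7% = -14.8%.

-14.8%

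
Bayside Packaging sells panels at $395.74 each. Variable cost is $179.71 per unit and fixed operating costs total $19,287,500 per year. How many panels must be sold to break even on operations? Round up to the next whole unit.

89,282 panels

Each unit contributes $395.74 − $179.71 = $216.03.
Break-even Q = $19,287,500 / $216.03 = 89,281.58 → 89,282 panels.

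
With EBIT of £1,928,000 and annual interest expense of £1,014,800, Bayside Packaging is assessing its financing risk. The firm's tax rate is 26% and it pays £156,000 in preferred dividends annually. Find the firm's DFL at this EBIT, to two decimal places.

Annual interest charges come to £1,014,800.00.
Pre-tax preferred-dividend burden = £156,000 ÷ (1 − 0.26) = £210,810.81.
DFL = EBIT ÷ [EBIT − I − D_p/(1−t)] = £1,928,000 ÷ [£1,928,000 − £1,014,800.00 − £210,810.81] = £1,928,000 ÷ £702,389.19 = 2.7449.

2.74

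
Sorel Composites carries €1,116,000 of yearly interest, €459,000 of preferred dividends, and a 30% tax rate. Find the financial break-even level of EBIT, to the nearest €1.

Preferred dividends are paid after tax, so their pre-tax equivalent is €459,000 ÷ (1 − 0.30) = €655,714.29.
EPS = 0 when EBIT covers interest plus the pre-tax preferred burden: €1,116,000 + €655,714.29 = €1,771,714.29.

€1,771,714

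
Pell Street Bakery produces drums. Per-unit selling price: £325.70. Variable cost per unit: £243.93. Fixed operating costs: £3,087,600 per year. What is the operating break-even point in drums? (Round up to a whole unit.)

Each unit contributes £325.70 − £243.93 = £81.77.
Units to break even: £3,087,600 ÷ £81.77 = 37,759.57, rounded up to 37,760.

37,760 drums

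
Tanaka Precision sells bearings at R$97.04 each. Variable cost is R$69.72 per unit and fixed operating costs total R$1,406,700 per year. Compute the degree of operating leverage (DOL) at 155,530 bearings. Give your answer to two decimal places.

1.49

At 155,530 units, contribution = 155,530 × R$27.32 = R$4,249,079.60.
Operating income = contribution − fixed costs = R$4,249,079.60 − R$1,406,700 = R$2,842,379.60.
Degree of operating leverage = R$4,249,079.60 / R$2,842,379.60 = 1.4949.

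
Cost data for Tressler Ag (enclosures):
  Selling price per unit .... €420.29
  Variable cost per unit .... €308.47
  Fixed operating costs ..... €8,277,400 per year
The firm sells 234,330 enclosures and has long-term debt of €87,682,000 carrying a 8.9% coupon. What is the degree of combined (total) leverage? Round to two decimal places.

2.59

At 234,330 units, contribution = 234,330 × €111.82 = €26,202,780.60.
EBIT = €26,202,780.60 − €8,277,400 = €17,925,380.60. Interest = €7,803,698.00, so EBIT − I = €10,121,682.60.
DCL = contribution ÷ (EBIT − I) = €26,202,780.60 ÷ €10,121,682.60 = 2.5888.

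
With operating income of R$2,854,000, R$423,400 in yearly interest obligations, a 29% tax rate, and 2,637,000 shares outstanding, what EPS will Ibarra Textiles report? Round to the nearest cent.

R$0.65

Interest = R$423,400.00, so EBT = R$2,854,000 − R$423,400.00 = R$2,430,600.00.
Net income = R$2,430,600.00 × (1 − 0.29) = R$1,725,726.00.
Per share: R$1,725,726.00 / 2,637,000 shares = R$0.65.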